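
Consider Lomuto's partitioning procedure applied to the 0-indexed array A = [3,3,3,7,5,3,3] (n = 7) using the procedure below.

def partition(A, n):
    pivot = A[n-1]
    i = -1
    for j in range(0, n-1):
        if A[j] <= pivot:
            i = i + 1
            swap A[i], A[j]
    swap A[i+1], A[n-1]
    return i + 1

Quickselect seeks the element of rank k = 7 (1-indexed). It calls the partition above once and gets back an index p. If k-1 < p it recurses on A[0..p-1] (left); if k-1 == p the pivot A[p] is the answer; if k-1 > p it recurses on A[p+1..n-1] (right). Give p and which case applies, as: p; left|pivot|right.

4; right

pivot=3, i=-1
j=0: 3≤3, i=0, swap(0,0) ⇒ [3,3,3,7,5,3,3]
j=1: 3≤3, i=1, swap(1,1) ⇒ [3,3,3,7,5,3,3]
j=2: 3≤3, i=2, swap(2,2) ⇒ [3,3,3,7,5,3,3]
j=3: 7>3, skip
j=4: 5>3, skip
j=5: 3≤3, i=3, swap(3,5) ⇒ [3,3,3,3,5,7,3]
swap(4,6) ⇒ [3,3,3,3,3,7,5]; return 4
p = 4; k-1 = 6 > 4 ⇒ right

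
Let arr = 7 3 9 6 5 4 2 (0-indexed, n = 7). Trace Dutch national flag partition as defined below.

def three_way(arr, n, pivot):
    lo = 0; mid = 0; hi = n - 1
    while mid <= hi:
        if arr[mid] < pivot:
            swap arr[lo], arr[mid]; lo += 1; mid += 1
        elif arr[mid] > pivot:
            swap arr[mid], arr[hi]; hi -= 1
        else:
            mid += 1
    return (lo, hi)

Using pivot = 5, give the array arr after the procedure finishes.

2 3 4 5 6 9 7

pivot = 5; lo=0, mid=0, hi=6
arr[mid]=7>5: swap arr[0],arr[6]; hi=5 → 2 3 9 6 5 4 7
arr[mid]=2<5: swap arr[0],arr[0]; lo=1,mid=1 → 2 3 9 6 5 4 7
arr[mid]=3<5: swap arr[1],arr[1]; lo=2,mid=2 → 2 3 9 6 5 4 7
arr[mid]=9>5: swap arr[2],arr[5]; hi=4 → 2 3 4 6 5 9 7
arr[mid]=4<5: swap arr[2],arr[2]; lo=3,mid=3 → 2 3 4 6 5 9 7
arr[mid]=6>5: swap arr[3],arr[4]; hi=3 → 2 3 4 5 6 9 7
arr[mid]=5=5: mid=4
end: lo=3, hi=3; arr = 2 3 4 5 6 9 7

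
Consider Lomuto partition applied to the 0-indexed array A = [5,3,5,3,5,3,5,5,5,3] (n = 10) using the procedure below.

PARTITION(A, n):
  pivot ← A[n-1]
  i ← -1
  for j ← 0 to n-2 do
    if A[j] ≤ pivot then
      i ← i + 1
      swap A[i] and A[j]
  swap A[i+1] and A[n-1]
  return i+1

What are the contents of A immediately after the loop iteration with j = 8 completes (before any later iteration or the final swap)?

pivot=3, i=-1
j=0: 5>3, skip
j=1: 3≤3, i=0, swap(0,1) ⇒ [3,5,5,3,5,3,5,5,5,3]
j=2: 5>3, skip
j=3: 3≤3, i=1, swap(1,3) ⇒ [3,3,5,5,5,3,5,5,5,3]
j=4: 5>3, skip
j=5: 3≤3, i=2, swap(2,5) ⇒ [3,3,3,5,5,5,5,5,5,3]
j=6: 5>3, skip
j=7: 5>3, skip
j=8: 5>3, skip
(after j=8) A = [3,3,3,5,5,5,5,5,5,3]

[3,3,3,5,5,5,5,5,5,3]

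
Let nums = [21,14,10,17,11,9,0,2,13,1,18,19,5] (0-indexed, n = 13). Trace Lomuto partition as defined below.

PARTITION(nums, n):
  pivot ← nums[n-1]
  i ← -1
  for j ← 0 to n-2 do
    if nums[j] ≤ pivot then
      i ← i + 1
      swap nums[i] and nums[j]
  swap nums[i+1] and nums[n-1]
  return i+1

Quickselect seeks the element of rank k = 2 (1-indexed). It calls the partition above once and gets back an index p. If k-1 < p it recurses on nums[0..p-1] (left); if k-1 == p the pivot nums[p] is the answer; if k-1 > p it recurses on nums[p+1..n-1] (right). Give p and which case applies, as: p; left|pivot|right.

3; left

pivot = nums[12] = 5; i = -1
j=0: nums[0]=21 > 5 → no swap
j=1: nums[1]=14 > 5 → no swap
j=2: nums[2]=10 > 5 → no swap
j=3: nums[3]=17 > 5 → no swap
j=4: nums[4]=11 > 5 → no swap
j=5: nums[5]=9 > 5 → no swap
j=6: nums[6]=0 ≤ 5 → i=0, swap nums[0],nums[6] → [0,14,10,17,11,9,21,2,13,1,18,19,5]
j=7: nums[7]=2 ≤ 5 → i=1, swap nums[1],nums[7] → [0,2,10,17,11,9,21,14,13,1,18,19,5]
j=8: nums[8]=13 > 5 → no swap
j=9: nums[9]=1 ≤ 5 → i=2, swap nums[2],nums[9] → [0,2,1,17,11,9,21,14,13,10,18,19,5]
j=10: nums[10]=18 > 5 → no swap
j=11: nums[11]=19 > 5 → no swap
final swap nums[3],nums[12] → [0,2,1,5,11,9,21,14,13,10,18,19,17]; return 3
p = 3; k-1 = 1 < 3 ⇒ left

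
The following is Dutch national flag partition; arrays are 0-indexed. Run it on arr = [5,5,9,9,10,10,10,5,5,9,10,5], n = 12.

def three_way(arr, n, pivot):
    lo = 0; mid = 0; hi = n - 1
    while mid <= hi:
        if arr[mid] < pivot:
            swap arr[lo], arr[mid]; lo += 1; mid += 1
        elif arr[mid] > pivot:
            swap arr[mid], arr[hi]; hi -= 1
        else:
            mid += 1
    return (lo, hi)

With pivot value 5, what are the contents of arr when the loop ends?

pivot = 5; lo=0, mid=0, hi=11
arr[mid]=5=5: mid=1
arr[mid]=5=5: mid=2
arr[mid]=9>5: swap arr[2],arr[11]; hi=10 → [5,5,5,9,10,10,10,5,5,9,10,9]
arr[mid]=5=5: mid=3
arr[mid]=9>5: swap arr[3],arr[10]; hi=9 → [5,5,5,10,10,10,10,5,5,9,9,9]
arr[mid]=10>5: swap arr[3],arr[9]; hi=8 → [5,5,5,9,10,10,10,5,5,10,9,9]
arr[mid]=9>5: swap arr[3],arr[8]; hi=7 → [5,5,5,5,10,10,10,5,9,10,9,9]
arr[mid]=5=5: mid=4
arr[mid]=10>5: swap arr[4],arr[7]; hi=6 → [5,5,5,5,5,10,10,10,9,10,9,9]
arr[mid]=5=5: mid=5
arr[mid]=10>5: swap arr[5],arr[6]; hi=5 → [5,5,5,5,5,10,10,10,9,10,9,9]
arr[mid]=10>5: swap arr[5],arr[5]; hi=4 → [5,5,5,5,5,10,10,10,9,10,9,9]
end: lo=0, hi=4; arr = [5,5,5,5,5,10,10,10,9,10,9,9]

[5,5,5,5,5,10,10,10,9,10,9,9]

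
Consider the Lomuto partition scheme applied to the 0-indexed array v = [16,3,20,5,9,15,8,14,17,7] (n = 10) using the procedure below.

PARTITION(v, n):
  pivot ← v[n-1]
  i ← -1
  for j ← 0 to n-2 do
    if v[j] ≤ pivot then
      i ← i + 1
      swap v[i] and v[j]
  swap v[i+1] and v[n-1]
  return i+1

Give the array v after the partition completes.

pivot=7, i=-1
j=0: 16>7, skip
j=1: 3≤7, i=0, swap(0,1) ⇒ [3,16,20,5,9,15,8,14,17,7]
j=2: 20>7, skip
j=3: 5≤7, i=1, swap(1,3) ⇒ [3,5,20,16,9,15,8,14,17,7]
j=4: 9>7, skip
j=5: 15>7, skip
j=6: 8>7, skip
j=7: 14>7, skip
j=8: 17>7, skip
swap(2,9) ⇒ [3,5,7,16,9,15,8,14,17,20]; return 2

[3,5,7,16,9,15,8,14,17,20]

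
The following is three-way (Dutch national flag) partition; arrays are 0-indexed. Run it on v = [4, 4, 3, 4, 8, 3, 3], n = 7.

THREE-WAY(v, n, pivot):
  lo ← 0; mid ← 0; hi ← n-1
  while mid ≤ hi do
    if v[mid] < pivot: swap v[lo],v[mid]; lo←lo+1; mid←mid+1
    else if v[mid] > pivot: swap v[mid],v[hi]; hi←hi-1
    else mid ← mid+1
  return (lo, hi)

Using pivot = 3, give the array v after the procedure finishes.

lo=0 mid=0 hi=6
4>3: swap(0,6), hi=5 ⇒ [3, 4, 3, 4, 8, 3, 4]
3=3: mid=1
4>3: swap(1,5), hi=4 ⇒ [3, 3, 3, 4, 8, 4, 4]
3=3: mid=2
3=3: mid=3
4>3: swap(3,4), hi=3 ⇒ [3, 3, 3, 8, 4, 4, 4]
8>3: swap(3,3), hi=2 ⇒ [3, 3, 3, 8, 4, 4, 4]
done. lo=0 hi=2; v=[3, 3, 3, 8, 4, 4, 4]

[3, 3, 3, 8, 4, 4, 4]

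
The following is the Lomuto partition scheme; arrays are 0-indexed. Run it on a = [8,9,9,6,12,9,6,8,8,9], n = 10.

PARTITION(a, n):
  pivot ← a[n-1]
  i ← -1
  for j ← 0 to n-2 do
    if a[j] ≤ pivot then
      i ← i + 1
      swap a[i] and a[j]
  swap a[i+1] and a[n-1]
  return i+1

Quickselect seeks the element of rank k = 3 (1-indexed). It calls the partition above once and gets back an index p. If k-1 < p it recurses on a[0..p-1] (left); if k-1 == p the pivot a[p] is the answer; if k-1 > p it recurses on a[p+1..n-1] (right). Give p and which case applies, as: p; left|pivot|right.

pivot=9, i=-1
j=0: 8≤9, i=0, swap(0,0) ⇒ [8,9,9,6,12,9,6,8,8,9]
j=1: 9≤9, i=1, swap(1,1) ⇒ [8,9,9,6,12,9,6,8,8,9]
j=2: 9≤9, i=2, swap(2,2) ⇒ [8,9,9,6,12,9,6,8,8,9]
j=3: 6≤9, i=3, swap(3,3) ⇒ [8,9,9,6,12,9,6,8,8,9]
j=4: 12>9, skip
j=5: 9≤9, i=4, swap(4,5) ⇒ [8,9,9,6,9,12,6,8,8,9]
j=6: 6≤9, i=5, swap(5,6) ⇒ [8,9,9,6,9,6,12,8,8,9]
j=7: 8≤9, i=6, swap(6,7) ⇒ [8,9,9,6,9,6,8,12,8,9]
j=8: 8≤9, i=7, swap(7,8) ⇒ [8,9,9,6,9,6,8,8,12,9]
swap(8,9) ⇒ [8,9,9,6,9,6,8,8,9,12]; return 8
p = 8; k-1 = 2 < 8 ⇒ left

8; left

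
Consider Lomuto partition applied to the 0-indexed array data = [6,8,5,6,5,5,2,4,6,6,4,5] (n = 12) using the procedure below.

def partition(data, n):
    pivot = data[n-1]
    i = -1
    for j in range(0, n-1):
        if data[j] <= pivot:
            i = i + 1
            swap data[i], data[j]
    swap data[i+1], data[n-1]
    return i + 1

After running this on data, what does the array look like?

pivot=5, i=-1
j=0: 6>5, skip
j=1: 8>5, skip
j=2: 5≤5, i=0, swap(0,2) ⇒ [5,8,6,6,5,5,2,4,6,6,4,5]
j=3: 6>5, skip
j=4: 5≤5, i=1, swap(1,4) ⇒ [5,5,6,6,8,5,2,4,6,6,4,5]
j=5: 5≤5, i=2, swap(2,5) ⇒ [5,5,5,6,8,6,2,4,6,6,4,5]
j=6: 2≤5, i=3, swap(3,6) ⇒ [5,5,5,2,8,6,6,4,6,6,4,5]
j=7: 4≤5, i=4, swap(4,7) ⇒ [5,5,5,2,4,6,6,8,6,6,4,5]
j=8: 6>5, skip
j=9: 6>5, skip
j=10: 4≤5, i=5, swap(5,10) ⇒ [5,5,5,2,4,4,6,8,6,6,6,5]
swap(6,11) ⇒ [5,5,5,2,4,4,5,8,6,6,6,6]; return 6

[5,5,5,2,4,4,5,8,6,6,6,6]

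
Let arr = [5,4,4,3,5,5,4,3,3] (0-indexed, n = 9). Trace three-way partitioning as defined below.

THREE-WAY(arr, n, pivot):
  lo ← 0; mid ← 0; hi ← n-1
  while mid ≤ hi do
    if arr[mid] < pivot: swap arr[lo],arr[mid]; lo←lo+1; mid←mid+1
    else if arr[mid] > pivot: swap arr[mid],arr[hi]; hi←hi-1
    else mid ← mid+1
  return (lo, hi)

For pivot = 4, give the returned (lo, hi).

pivot = 4; lo=0, mid=0, hi=8
arr[mid]=5>4: swap arr[0],arr[8]; hi=7 → [3,4,4,3,5,5,4,3,5]
arr[mid]=3<4: swap arr[0],arr[0]; lo=1,mid=1 → [3,4,4,3,5,5,4,3,5]
arr[mid]=4=4: mid=2
arr[mid]=4=4: mid=3
arr[mid]=3<4: swap arr[1],arr[3]; lo=2,mid=4 → [3,3,4,4,5,5,4,3,5]
arr[mid]=5>4: swap arr[4],arr[7]; hi=6 → [3,3,4,4,3,5,4,5,5]
arr[mid]=3<4: swap arr[2],arr[4]; lo=3,mid=5 → [3,3,3,4,4,5,4,5,5]
arr[mid]=5>4: swap arr[5],arr[6]; hi=5 → [3,3,3,4,4,4,5,5,5]
arr[mid]=4=4: mid=6
end: lo=3, hi=5; arr = [3,3,3,4,4,4,5,5,5]

(3, 5)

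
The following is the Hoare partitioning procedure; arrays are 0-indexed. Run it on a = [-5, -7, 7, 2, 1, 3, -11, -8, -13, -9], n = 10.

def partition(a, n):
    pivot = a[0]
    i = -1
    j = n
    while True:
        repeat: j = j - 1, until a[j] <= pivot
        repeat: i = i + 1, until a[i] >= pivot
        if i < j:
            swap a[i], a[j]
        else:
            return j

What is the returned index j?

4

pivot=-5
j stops at 9 (-9), i stops at 0 (-5); swap ⇒ [-9, -7, 7, 2, 1, 3, -11, -8, -13, -5]
j stops at 8 (-13), i stops at 2 (7); swap ⇒ [-9, -7, -13, 2, 1, 3, -11, -8, 7, -5]
j stops at 7 (-8), i stops at 3 (2); swap ⇒ [-9, -7, -13, -8, 1, 3, -11, 2, 7, -5]
j stops at 6 (-11), i stops at 4 (1); swap ⇒ [-9, -7, -13, -8, -11, 3, 1, 2, 7, -5]
j stops at 4, i stops at 5; i≥j ⇒ return 4. a=[-9, -7, -13, -8, -11, 3, 1, 2, 7, -5]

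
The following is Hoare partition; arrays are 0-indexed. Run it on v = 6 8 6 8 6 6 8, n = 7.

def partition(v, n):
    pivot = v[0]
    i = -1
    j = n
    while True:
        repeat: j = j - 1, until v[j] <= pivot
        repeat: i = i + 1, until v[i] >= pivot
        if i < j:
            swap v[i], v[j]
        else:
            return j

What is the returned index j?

pivot=6
j stops at 5 (6), i stops at 0 (6); swap ⇒ 6 8 6 8 6 6 8
j stops at 4 (6), i stops at 1 (8); swap ⇒ 6 6 6 8 8 6 8
j stops at 2, i stops at 2; i≥j ⇒ return 2. v=6 6 6 8 8 6 8

2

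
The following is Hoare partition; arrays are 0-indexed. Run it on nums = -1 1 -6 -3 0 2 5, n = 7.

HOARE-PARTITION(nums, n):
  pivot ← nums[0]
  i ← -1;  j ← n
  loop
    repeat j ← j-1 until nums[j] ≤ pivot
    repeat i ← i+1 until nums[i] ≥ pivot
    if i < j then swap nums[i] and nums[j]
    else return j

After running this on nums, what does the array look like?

pivot=-1
j stops at 3 (-3), i stops at 0 (-1); swap ⇒ -3 1 -6 -1 0 2 5
j stops at 2 (-6), i stops at 1 (1); swap ⇒ -3 -6 1 -1 0 2 5
j stops at 1, i stops at 2; i≥j ⇒ return 1. nums=-3 -6 1 -1 0 2 5

-3 -6 1 -1 0 2 5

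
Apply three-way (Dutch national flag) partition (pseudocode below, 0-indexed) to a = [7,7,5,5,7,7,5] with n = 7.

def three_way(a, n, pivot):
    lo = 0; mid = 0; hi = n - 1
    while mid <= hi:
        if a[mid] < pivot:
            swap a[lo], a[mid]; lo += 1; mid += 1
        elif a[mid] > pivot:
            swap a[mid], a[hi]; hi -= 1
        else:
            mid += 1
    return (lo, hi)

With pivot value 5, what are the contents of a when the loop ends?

lo=0 mid=0 hi=6
7>5: swap(0,6), hi=5 ⇒ [5,7,5,5,7,7,7]
5=5: mid=1
7>5: swap(1,5), hi=4 ⇒ [5,7,5,5,7,7,7]
7>5: swap(1,4), hi=3 ⇒ [5,7,5,5,7,7,7]
7>5: swap(1,3), hi=2 ⇒ [5,5,5,7,7,7,7]
5=5: mid=2
5=5: mid=3
done. lo=0 hi=2; a=[5,5,5,7,7,7,7]

[5,5,5,7,7,7,7]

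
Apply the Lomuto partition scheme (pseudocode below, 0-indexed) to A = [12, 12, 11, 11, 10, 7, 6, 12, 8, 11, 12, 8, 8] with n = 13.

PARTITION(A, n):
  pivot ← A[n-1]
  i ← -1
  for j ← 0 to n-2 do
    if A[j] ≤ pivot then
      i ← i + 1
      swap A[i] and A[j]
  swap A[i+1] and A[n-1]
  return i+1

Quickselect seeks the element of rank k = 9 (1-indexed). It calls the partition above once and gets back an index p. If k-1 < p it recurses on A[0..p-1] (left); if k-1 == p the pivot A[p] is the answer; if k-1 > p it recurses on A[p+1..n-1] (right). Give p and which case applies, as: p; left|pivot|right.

4; right

pivot = A[12] = 8; i = -1
j=0: A[0]=12 > 8 → no swap
j=1: A[1]=12 > 8 → no swap
j=2: A[2]=11 > 8 → no swap
j=3: A[3]=11 > 8 → no swap
j=4: A[4]=10 > 8 → no swap
j=5: A[5]=7 ≤ 8 → i=0, swap A[0],A[5] → [7, 12, 11, 11, 10, 12, 6, 12, 8, 11, 12, 8, 8]
j=6: A[6]=6 ≤ 8 → i=1, swap A[1],A[6] → [7, 6, 11, 11, 10, 12, 12, 12, 8, 11, 12, 8, 8]
j=7: A[7]=12 > 8 → no swap
j=8: A[8]=8 ≤ 8 → i=2, swap A[2],A[8] → [7, 6, 8, 11, 10, 12, 12, 12, 11, 11, 12, 8, 8]
j=9: A[9]=11 > 8 → no swap
j=10: A[10]=12 > 8 → no swap
j=11: A[11]=8 ≤ 8 → i=3, swap A[3],A[11] → [7, 6, 8, 8, 10, 12, 12, 12, 11, 11, 12, 11, 8]
final swap A[4],A[12] → [7, 6, 8, 8, 8, 12, 12, 12, 11, 11, 12, 11, 10]; return 4
p = 4; k-1 = 8 > 4 ⇒ right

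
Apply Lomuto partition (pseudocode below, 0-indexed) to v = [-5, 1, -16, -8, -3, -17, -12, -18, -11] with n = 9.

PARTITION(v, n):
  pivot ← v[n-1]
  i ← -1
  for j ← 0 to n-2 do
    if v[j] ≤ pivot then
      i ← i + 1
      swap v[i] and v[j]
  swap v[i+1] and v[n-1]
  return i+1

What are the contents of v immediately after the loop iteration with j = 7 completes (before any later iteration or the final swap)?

pivot = v[8] = -11; i = -1
j=0: v[0]=-5 > -11 → no swap
j=1: v[1]=1 > -11 → no swap
j=2: v[2]=-16 ≤ -11 → i=0, swap v[0],v[2] → [-16, 1, -5, -8, -3, -17, -12, -18, -11]
j=3: v[3]=-8 > -11 → no swap
j=4: v[4]=-3 > -11 → no swap
j=5: v[5]=-17 ≤ -11 → i=1, swap v[1],v[5] → [-16, -17, -5, -8, -3, 1, -12, -18, -11]
j=6: v[6]=-12 ≤ -11 → i=2, swap v[2],v[6] → [-16, -17, -12, -8, -3, 1, -5, -18, -11]
j=7: v[7]=-18 ≤ -11 → i=3, swap v[3],v[7] → [-16, -17, -12, -18, -3, 1, -5, -8, -11]
(after j=7) v = [-16, -17, -12, -18, -3, 1, -5, -8, -11]

[-16, -17, -12, -18, -3, 1, -5, -8, -11]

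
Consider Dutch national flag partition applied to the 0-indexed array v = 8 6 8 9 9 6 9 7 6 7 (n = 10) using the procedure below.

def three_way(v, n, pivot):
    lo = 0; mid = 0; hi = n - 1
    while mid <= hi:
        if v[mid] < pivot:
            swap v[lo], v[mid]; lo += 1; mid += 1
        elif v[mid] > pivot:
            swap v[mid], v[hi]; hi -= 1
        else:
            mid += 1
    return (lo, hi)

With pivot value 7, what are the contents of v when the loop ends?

6 6 6 7 7 9 9 9 8 8

pivot = 7; lo=0, mid=0, hi=9
v[mid]=8>7: swap v[0],v[9]; hi=8 → 7 6 8 9 9 6 9 7 6 8
v[mid]=7=7: mid=1
v[mid]=6<7: swap v[0],v[1]; lo=1,mid=2 → 6 7 8 9 9 6 9 7 6 8
v[mid]=8>7: swap v[2],v[8]; hi=7 → 6 7 6 9 9 6 9 7 8 8
v[mid]=6<7: swap v[1],v[2]; lo=2,mid=3 → 6 6 7 9 9 6 9 7 8 8
v[mid]=9>7: swap v[3],v[7]; hi=6 → 6 6 7 7 9 6 9 9 8 8
v[mid]=7=7: mid=4
v[mid]=9>7: swap v[4],v[6]; hi=5 → 6 6 7 7 9 6 9 9 8 8
v[mid]=9>7: swap v[4],v[5]; hi=4 → 6 6 7 7 6 9 9 9 8 8
v[mid]=6<7: swap v[2],v[4]; lo=3,mid=5 → 6 6 6 7 7 9 9 9 8 8
end: lo=3, hi=4; v = 6 6 6 7 7 9 9 9 8 8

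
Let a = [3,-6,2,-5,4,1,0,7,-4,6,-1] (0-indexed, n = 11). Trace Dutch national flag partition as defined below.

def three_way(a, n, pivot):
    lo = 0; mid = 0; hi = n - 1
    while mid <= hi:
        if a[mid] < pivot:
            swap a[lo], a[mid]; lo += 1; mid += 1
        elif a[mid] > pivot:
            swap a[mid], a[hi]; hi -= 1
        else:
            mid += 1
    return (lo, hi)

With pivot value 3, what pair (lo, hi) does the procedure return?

(7, 7)

pivot = 3; lo=0, mid=0, hi=10
a[mid]=3=3: mid=1
a[mid]=-6<3: swap a[0],a[1]; lo=1,mid=2 → [-6,3,2,-5,4,1,0,7,-4,6,-1]
a[mid]=2<3: swap a[1],a[2]; lo=2,mid=3 → [-6,2,3,-5,4,1,0,7,-4,6,-1]
a[mid]=-5<3: swap a[2],a[3]; lo=3,mid=4 → [-6,2,-5,3,4,1,0,7,-4,6,-1]
a[mid]=4>3: swap a[4],a[10]; hi=9 → [-6,2,-5,3,-1,1,0,7,-4,6,4]
a[mid]=-1<3: swap a[3],a[4]; lo=4,mid=5 → [-6,2,-5,-1,3,1,0,7,-4,6,4]
a[mid]=1<3: swap a[4],a[5]; lo=5,mid=6 → [-6,2,-5,-1,1,3,0,7,-4,6,4]
a[mid]=0<3: swap a[5],a[6]; lo=6,mid=7 → [-6,2,-5,-1,1,0,3,7,-4,6,4]
a[mid]=7>3: swap a[7],a[9]; hi=8 → [-6,2,-5,-1,1,0,3,6,-4,7,4]
a[mid]=6>3: swap a[7],a[8]; hi=7 → [-6,2,-5,-1,1,0,3,-4,6,7,4]
a[mid]=-4<3: swap a[6],a[7]; lo=7,mid=8 → [-6,2,-5,-1,1,0,-4,3,6,7,4]
end: lo=7, hi=7; a = [-6,2,-5,-1,1,0,-4,3,6,7,4]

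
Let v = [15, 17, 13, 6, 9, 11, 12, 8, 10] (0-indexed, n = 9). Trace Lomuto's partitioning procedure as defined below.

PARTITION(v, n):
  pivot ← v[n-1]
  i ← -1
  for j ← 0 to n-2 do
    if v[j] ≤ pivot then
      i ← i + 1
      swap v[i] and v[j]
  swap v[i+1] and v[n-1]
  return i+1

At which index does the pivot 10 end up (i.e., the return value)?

3

pivot = v[8] = 10; i = -1
j=0: v[0]=15 > 10 → no swap
j=1: v[1]=17 > 10 → no swap
j=2: v[2]=13 > 10 → no swap
j=3: v[3]=6 ≤ 10 → i=0, swap v[0],v[3] → [6, 17, 13, 15, 9, 11, 12, 8, 10]
j=4: v[4]=9 ≤ 10 → i=1, swap v[1],v[4] → [6, 9, 13, 15, 17, 11, 12, 8, 10]
j=5: v[5]=11 > 10 → no swap
j=6: v[6]=12 > 10 → no swap
j=7: v[7]=8 ≤ 10 → i=2, swap v[2],v[7] → [6, 9, 8, 15, 17, 11, 12, 13, 10]
final swap v[3],v[8] → [6, 9, 8, 10, 17, 11, 12, 13, 15]; return 3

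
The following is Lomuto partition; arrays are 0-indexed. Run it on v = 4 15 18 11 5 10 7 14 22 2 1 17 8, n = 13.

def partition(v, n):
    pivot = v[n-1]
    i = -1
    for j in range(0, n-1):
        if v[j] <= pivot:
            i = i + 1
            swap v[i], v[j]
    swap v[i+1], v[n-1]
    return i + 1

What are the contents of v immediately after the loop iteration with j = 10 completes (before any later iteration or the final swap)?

pivot = v[12] = 8; i = -1
j=0: v[0]=4 ≤ 8 → i=0, swap v[0],v[0] (no change) → 4 15 18 11 5 10 7 14 22 2 1 17 8
j=1: v[1]=15 > 8 → no swap
j=2: v[2]=18 > 8 → no swap
j=3: v[3]=11 > 8 → no swap
j=4: v[4]=5 ≤ 8 → i=1, swap v[1],v[4] → 4 5 18 11 15 10 7 14 22 2 1 17 8
j=5: v[5]=10 > 8 → no swap
j=6: v[6]=7 ≤ 8 → i=2, swap v[2],v[6] → 4 5 7 11 15 10 18 14 22 2 1 17 8
j=7: v[7]=14 > 8 → no swap
j=8: v[8]=22 > 8 → no swap
j=9: v[9]=2 ≤ 8 → i=3, swap v[3],v[9] → 4 5 7 2 15 10 18 14 22 11 1 17 8
j=10: v[10]=1 ≤ 8 → i=4, swap v[4],v[10] → 4 5 7 2 1 10 18 14 22 11 15 17 8
(after j=10) v = 4 5 7 2 1 10 18 14 22 11 15 17 8

4 5 7 2 1 10 18 14 22 11 15 17 8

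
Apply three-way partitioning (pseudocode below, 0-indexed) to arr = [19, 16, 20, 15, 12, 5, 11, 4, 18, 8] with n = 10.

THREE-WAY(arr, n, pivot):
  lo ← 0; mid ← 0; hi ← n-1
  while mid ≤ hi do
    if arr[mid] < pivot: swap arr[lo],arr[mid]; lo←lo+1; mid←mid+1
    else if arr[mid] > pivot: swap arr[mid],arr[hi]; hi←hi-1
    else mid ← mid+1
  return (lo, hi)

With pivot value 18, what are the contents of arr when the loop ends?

pivot = 18; lo=0, mid=0, hi=9
arr[mid]=19>18: swap arr[0],arr[9]; hi=8 → [8, 16, 20, 15, 12, 5, 11, 4, 18, 19]
arr[mid]=8<18: swap arr[0],arr[0]; lo=1,mid=1 → [8, 16, 20, 15, 12, 5, 11, 4, 18, 19]
arr[mid]=16<18: swap arr[1],arr[1]; lo=2,mid=2 → [8, 16, 20, 15, 12, 5, 11, 4, 18, 19]
arr[mid]=20>18: swap arr[2],arr[8]; hi=7 → [8, 16, 18, 15, 12, 5, 11, 4, 20, 19]
arr[mid]=18=18: mid=3
arr[mid]=15<18: swap arr[2],arr[3]; lo=3,mid=4 → [8, 16, 15, 18, 12, 5, 11, 4, 20, 19]
arr[mid]=12<18: swap arr[3],arr[4]; lo=4,mid=5 → [8, 16, 15, 12, 18, 5, 11, 4, 20, 19]
arr[mid]=5<18: swap arr[4],arr[5]; lo=5,mid=6 → [8, 16, 15, 12, 5, 18, 11, 4, 20, 19]
arr[mid]=11<18: swap arr[5],arr[6]; lo=6,mid=7 → [8, 16, 15, 12, 5, 11, 18, 4, 20, 19]
arr[mid]=4<18: swap arr[6],arr[7]; lo=7,mid=8 → [8, 16, 15, 12, 5, 11, 4, 18, 20, 19]
end: lo=7, hi=7; arr = [8, 16, 15, 12, 5, 11, 4, 18, 20, 19]

[8, 16, 15, 12, 5, 11, 4, 18, 20, 19]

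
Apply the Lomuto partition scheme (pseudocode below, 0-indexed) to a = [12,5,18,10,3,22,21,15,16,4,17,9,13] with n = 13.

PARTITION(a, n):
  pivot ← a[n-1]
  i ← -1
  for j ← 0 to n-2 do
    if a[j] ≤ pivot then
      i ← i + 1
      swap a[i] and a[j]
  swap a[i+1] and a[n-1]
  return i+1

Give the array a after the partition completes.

[12,5,10,3,4,9,13,15,16,18,17,22,21]

pivot=13, i=-1
j=0: 12≤13, i=0, swap(0,0) ⇒ [12,5,18,10,3,22,21,15,16,4,17,9,13]
j=1: 5≤13, i=1, swap(1,1) ⇒ [12,5,18,10,3,22,21,15,16,4,17,9,13]
j=2: 18>13, skip
j=3: 10≤13, i=2, swap(2,3) ⇒ [12,5,10,18,3,22,21,15,16,4,17,9,13]
j=4: 3≤13, i=3, swap(3,4) ⇒ [12,5,10,3,18,22,21,15,16,4,17,9,13]
j=5: 22>13, skip
j=6: 21>13, skip
j=7: 15>13, skip
j=8: 16>13, skip
j=9: 4≤13, i=4, swap(4,9) ⇒ [12,5,10,3,4,22,21,15,16,18,17,9,13]
j=10: 17>13, skip
j=11: 9≤13, i=5, swap(5,11) ⇒ [12,5,10,3,4,9,21,15,16,18,17,22,13]
swap(6,12) ⇒ [12,5,10,3,4,9,13,15,16,18,17,22,21]; return 6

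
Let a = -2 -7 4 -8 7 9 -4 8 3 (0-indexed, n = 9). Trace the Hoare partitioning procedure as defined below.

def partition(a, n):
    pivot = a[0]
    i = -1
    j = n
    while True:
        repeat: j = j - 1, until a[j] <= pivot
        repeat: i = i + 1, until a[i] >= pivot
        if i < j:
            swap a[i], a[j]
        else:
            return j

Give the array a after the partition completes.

pivot=-2
j stops at 6 (-4), i stops at 0 (-2); swap ⇒ -4 -7 4 -8 7 9 -2 8 3
j stops at 3 (-8), i stops at 2 (4); swap ⇒ -4 -7 -8 4 7 9 -2 8 3
j stops at 2, i stops at 3; i≥j ⇒ return 2. a=-4 -7 -8 4 7 9 -2 8 3

-4 -7 -8 4 7 9 -2 8 3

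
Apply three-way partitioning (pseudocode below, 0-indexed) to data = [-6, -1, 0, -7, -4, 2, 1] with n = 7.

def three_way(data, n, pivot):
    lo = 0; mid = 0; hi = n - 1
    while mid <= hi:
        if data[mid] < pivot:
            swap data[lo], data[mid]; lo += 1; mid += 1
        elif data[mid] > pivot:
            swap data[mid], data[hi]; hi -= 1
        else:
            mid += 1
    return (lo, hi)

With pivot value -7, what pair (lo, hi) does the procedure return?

(0, 0)

lo=0 mid=0 hi=6
-6>-7: swap(0,6), hi=5 ⇒ [1, -1, 0, -7, -4, 2, -6]
1>-7: swap(0,5), hi=4 ⇒ [2, -1, 0, -7, -4, 1, -6]
2>-7: swap(0,4), hi=3 ⇒ [-4, -1, 0, -7, 2, 1, -6]
-4>-7: swap(0,3), hi=2 ⇒ [-7, -1, 0, -4, 2, 1, -6]
-7=-7: mid=1
-1>-7: swap(1,2), hi=1 ⇒ [-7, 0, -1, -4, 2, 1, -6]
0>-7: swap(1,1), hi=0 ⇒ [-7, 0, -1, -4, 2, 1, -6]
done. lo=0 hi=0; data=[-7, 0, -1, -4, 2, 1, -6]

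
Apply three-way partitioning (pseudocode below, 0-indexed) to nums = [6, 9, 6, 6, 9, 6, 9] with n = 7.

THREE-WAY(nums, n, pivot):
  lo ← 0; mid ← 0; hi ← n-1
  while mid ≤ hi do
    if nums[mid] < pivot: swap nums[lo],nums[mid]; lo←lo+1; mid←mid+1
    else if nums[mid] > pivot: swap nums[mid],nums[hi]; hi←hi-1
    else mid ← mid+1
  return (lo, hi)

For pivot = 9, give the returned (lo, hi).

pivot = 9; lo=0, mid=0, hi=6
nums[mid]=6<9: swap nums[0],nums[0]; lo=1,mid=1 → [6, 9, 6, 6, 9, 6, 9]
nums[mid]=9=9: mid=2
nums[mid]=6<9: swap nums[1],nums[2]; lo=2,mid=3 → [6, 6, 9, 6, 9, 6, 9]
nums[mid]=6<9: swap nums[2],nums[3]; lo=3,mid=4 → [6, 6, 6, 9, 9, 6, 9]
nums[mid]=9=9: mid=5
nums[mid]=6<9: swap nums[3],nums[5]; lo=4,mid=6 → [6, 6, 6, 6, 9, 9, 9]
nums[mid]=9=9: mid=7
end: lo=4, hi=6; nums = [6, 6, 6, 6, 9, 9, 9]

(4, 6)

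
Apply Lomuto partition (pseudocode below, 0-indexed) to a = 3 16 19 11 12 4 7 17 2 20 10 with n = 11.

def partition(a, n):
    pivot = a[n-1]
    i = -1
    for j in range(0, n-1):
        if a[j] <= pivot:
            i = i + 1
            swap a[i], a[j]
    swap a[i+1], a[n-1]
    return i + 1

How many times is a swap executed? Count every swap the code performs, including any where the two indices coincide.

5

pivot = a[10] = 10; i = -1
j=0: a[0]=3 ≤ 10 → i=0, swap a[0],a[0] (no change) → 3 16 19 11 12 4 7 17 2 20 10
j=1: a[1]=16 > 10 → no swap
j=2: a[2]=19 > 10 → no swap
j=3: a[3]=11 > 10 → no swap
j=4: a[4]=12 > 10 → no swap
j=5: a[5]=4 ≤ 10 → i=1, swap a[1],a[5] → 3 4 19 11 12 16 7 17 2 20 10
j=6: a[6]=7 ≤ 10 → i=2, swap a[2],a[6] → 3 4 7 11 12 16 19 17 2 20 10
j=7: a[7]=17 > 10 → no swap
j=8: a[8]=2 ≤ 10 → i=3, swap a[3],a[8] → 3 4 7 2 12 16 19 17 11 20 10
j=9: a[9]=20 > 10 → no swap
final swap a[4],a[10] → 3 4 7 2 10 16 19 17 11 20 12; return 4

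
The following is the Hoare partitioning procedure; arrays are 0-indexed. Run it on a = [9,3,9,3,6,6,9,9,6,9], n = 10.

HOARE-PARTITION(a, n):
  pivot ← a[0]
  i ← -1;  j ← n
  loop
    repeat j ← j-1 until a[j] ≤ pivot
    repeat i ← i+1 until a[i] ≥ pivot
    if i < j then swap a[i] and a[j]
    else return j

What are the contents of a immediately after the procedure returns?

[9,3,6,3,6,6,9,9,9,9]

pivot = a[0] = 9; i = -1, j = 10
j→9 (a[9]=9≤9), i→0 (a[0]=9≥9); i<j, swap → [9,3,9,3,6,6,9,9,6,9]
j→8 (a[8]=6≤9), i→2 (a[2]=9≥9); i<j, swap → [9,3,6,3,6,6,9,9,9,9]
j→7 (a[7]=9≤9), i→6 (a[6]=9≥9); i<j, swap → [9,3,6,3,6,6,9,9,9,9]
j→6, i→7; i≥j, return j=6. a = [9,3,6,3,6,6,9,9,9,9]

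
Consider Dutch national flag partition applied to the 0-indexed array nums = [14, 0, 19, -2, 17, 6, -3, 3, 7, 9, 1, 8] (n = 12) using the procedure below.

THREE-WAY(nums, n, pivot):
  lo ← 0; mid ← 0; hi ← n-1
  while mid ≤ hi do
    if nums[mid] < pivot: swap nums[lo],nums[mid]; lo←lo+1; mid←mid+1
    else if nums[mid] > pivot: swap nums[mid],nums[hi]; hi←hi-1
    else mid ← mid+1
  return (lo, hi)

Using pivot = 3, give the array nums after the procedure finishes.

pivot = 3; lo=0, mid=0, hi=11
nums[mid]=14>3: swap nums[0],nums[11]; hi=10 → [8, 0, 19, -2, 17, 6, -3, 3, 7, 9, 1, 14]
nums[mid]=8>3: swap nums[0],nums[10]; hi=9 → [1, 0, 19, -2, 17, 6, -3, 3, 7, 9, 8, 14]
nums[mid]=1<3: swap nums[0],nums[0]; lo=1,mid=1 → [1, 0, 19, -2, 17, 6, -3, 3, 7, 9, 8, 14]
nums[mid]=0<3: swap nums[1],nums[1]; lo=2,mid=2 → [1, 0, 19, -2, 17, 6, -3, 3, 7, 9, 8, 14]
nums[mid]=19>3: swap nums[2],nums[9]; hi=8 → [1, 0, 9, -2, 17, 6, -3, 3, 7, 19, 8, 14]
nums[mid]=9>3: swap nums[2],nums[8]; hi=7 → [1, 0, 7, -2, 17, 6, -3, 3, 9, 19, 8, 14]
nums[mid]=7>3: swap nums[2],nums[7]; hi=6 → [1, 0, 3, -2, 17, 6, -3, 7, 9, 19, 8, 14]
nums[mid]=3=3: mid=3
nums[mid]=-2<3: swap nums[2],nums[3]; lo=3,mid=4 → [1, 0, -2, 3, 17, 6, -3, 7, 9, 19, 8, 14]
nums[mid]=17>3: swap nums[4],nums[6]; hi=5 → [1, 0, -2, 3, -3, 6, 17, 7, 9, 19, 8, 14]
nums[mid]=-3<3: swap nums[3],nums[4]; lo=4,mid=5 → [1, 0, -2, -3, 3, 6, 17, 7, 9, 19, 8, 14]
nums[mid]=6>3: swap nums[5],nums[5]; hi=4 → [1, 0, -2, -3, 3, 6, 17, 7, 9, 19, 8, 14]
end: lo=4, hi=4; nums = [1, 0, -2, -3, 3, 6, 17, 7, 9, 19, 8, 14]

[1, 0, -2, -3, 3, 6, 17, 7, 9, 19, 8, 14]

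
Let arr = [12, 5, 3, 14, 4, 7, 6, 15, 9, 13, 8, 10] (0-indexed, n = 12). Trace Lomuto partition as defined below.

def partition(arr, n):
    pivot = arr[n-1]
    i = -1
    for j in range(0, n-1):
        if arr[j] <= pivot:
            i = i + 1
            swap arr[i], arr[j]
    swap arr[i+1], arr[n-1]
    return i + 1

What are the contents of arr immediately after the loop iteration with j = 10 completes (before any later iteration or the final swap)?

pivot=10, i=-1
j=0: 12>10, skip
j=1: 5≤10, i=0, swap(0,1) ⇒ [5, 12, 3, 14, 4, 7, 6, 15, 9, 13, 8, 10]
j=2: 3≤10, i=1, swap(1,2) ⇒ [5, 3, 12, 14, 4, 7, 6, 15, 9, 13, 8, 10]
j=3: 14>10, skip
j=4: 4≤10, i=2, swap(2,4) ⇒ [5, 3, 4, 14, 12, 7, 6, 15, 9, 13, 8, 10]
j=5: 7≤10, i=3, swap(3,5) ⇒ [5, 3, 4, 7, 12, 14, 6, 15, 9, 13, 8, 10]
j=6: 6≤10, i=4, swap(4,6) ⇒ [5, 3, 4, 7, 6, 14, 12, 15, 9, 13, 8, 10]
j=7: 15>10, skip
j=8: 9≤10, i=5, swap(5,8) ⇒ [5, 3, 4, 7, 6, 9, 12, 15, 14, 13, 8, 10]
j=9: 13>10, skip
j=10: 8≤10, i=6, swap(6,10) ⇒ [5, 3, 4, 7, 6, 9, 8, 15, 14, 13, 12, 10]
(after j=10) arr = [5, 3, 4, 7, 6, 9, 8, 15, 14, 13, 12, 10]

[5, 3, 4, 7, 6, 9, 8, 15, 14, 13, 12, 10]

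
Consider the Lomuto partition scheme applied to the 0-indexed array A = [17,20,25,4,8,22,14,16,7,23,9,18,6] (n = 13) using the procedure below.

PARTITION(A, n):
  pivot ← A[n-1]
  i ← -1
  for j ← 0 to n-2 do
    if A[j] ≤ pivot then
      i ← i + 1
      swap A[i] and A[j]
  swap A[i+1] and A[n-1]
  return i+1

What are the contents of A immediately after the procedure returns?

pivot = A[12] = 6; i = -1
j=0: A[0]=17 > 6 → no swap
j=1: A[1]=20 > 6 → no swap
j=2: A[2]=25 > 6 → no swap
j=3: A[3]=4 ≤ 6 → i=0, swap A[0],A[3] → [4,20,25,17,8,22,14,16,7,23,9,18,6]
j=4: A[4]=8 > 6 → no swap
j=5: A[5]=22 > 6 → no swap
j=6: A[6]=14 > 6 → no swap
j=7: A[7]=16 > 6 → no swap
j=8: A[8]=7 > 6 → no swap
j=9: A[9]=23 > 6 → no swap
j=10: A[10]=9 > 6 → no swap
j=11: A[11]=18 > 6 → no swap
final swap A[1],A[12] → [4,6,25,17,8,22,14,16,7,23,9,18,20]; return 1

[4,6,25,17,8,22,14,16,7,23,9,18,20]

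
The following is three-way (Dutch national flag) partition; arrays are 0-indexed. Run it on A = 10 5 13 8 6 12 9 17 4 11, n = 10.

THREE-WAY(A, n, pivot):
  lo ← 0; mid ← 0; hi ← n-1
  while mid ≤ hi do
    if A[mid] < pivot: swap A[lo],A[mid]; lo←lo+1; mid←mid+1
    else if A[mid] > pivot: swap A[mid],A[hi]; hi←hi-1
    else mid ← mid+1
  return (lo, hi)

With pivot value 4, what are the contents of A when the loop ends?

4 13 8 6 12 9 17 5 11 10

pivot = 4; lo=0, mid=0, hi=9
A[mid]=10>4: swap A[0],A[9]; hi=8 → 11 5 13 8 6 12 9 17 4 10
A[mid]=11>4: swap A[0],A[8]; hi=7 → 4 5 13 8 6 12 9 17 11 10
A[mid]=4=4: mid=1
A[mid]=5>4: swap A[1],A[7]; hi=6 → 4 17 13 8 6 12 9 5 11 10
A[mid]=17>4: swap A[1],A[6]; hi=5 → 4 9 13 8 6 12 17 5 11 10
A[mid]=9>4: swap A[1],A[5]; hi=4 → 4 12 13 8 6 9 17 5 11 10
A[mid]=12>4: swap A[1],A[4]; hi=3 → 4 6 13 8 12 9 17 5 11 10
A[mid]=6>4: swap A[1],A[3]; hi=2 → 4 8 13 6 12 9 17 5 11 10
A[mid]=8>4: swap A[1],A[2]; hi=1 → 4 13 8 6 12 9 17 5 11 10
A[mid]=13>4: swap A[1],A[1]; hi=0 → 4 13 8 6 12 9 17 5 11 10
end: lo=0, hi=0; A = 4 13 8 6 12 9 17 5 11 10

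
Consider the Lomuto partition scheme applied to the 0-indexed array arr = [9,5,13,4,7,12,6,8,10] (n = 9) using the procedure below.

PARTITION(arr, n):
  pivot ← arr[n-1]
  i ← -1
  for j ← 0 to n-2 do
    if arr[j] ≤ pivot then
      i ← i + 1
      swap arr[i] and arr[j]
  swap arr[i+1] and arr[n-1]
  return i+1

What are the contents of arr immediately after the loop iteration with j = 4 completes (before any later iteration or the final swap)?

pivot=10, i=-1
j=0: 9≤10, i=0, swap(0,0) ⇒ [9,5,13,4,7,12,6,8,10]
j=1: 5≤10, i=1, swap(1,1) ⇒ [9,5,13,4,7,12,6,8,10]
j=2: 13>10, skip
j=3: 4≤10, i=2, swap(2,3) ⇒ [9,5,4,13,7,12,6,8,10]
j=4: 7≤10, i=3, swap(3,4) ⇒ [9,5,4,7,13,12,6,8,10]
(after j=4) arr = [9,5,4,7,13,12,6,8,10]

[9,5,4,7,13,12,6,8,10]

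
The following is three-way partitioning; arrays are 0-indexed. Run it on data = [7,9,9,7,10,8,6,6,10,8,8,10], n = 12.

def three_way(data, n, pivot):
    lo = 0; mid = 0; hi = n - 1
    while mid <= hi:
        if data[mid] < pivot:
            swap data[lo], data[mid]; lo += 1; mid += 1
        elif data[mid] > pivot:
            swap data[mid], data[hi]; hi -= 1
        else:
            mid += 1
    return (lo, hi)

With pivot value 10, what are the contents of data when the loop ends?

[7,9,9,7,8,6,6,8,8,10,10,10]

pivot = 10; lo=0, mid=0, hi=11
data[mid]=7<10: swap data[0],data[0]; lo=1,mid=1 → [7,9,9,7,10,8,6,6,10,8,8,10]
data[mid]=9<10: swap data[1],data[1]; lo=2,mid=2 → [7,9,9,7,10,8,6,6,10,8,8,10]
data[mid]=9<10: swap data[2],data[2]; lo=3,mid=3 → [7,9,9,7,10,8,6,6,10,8,8,10]
data[mid]=7<10: swap data[3],data[3]; lo=4,mid=4 → [7,9,9,7,10,8,6,6,10,8,8,10]
data[mid]=10=10: mid=5
data[mid]=8<10: swap data[4],data[5]; lo=5,mid=6 → [7,9,9,7,8,10,6,6,10,8,8,10]
data[mid]=6<10: swap data[5],data[6]; lo=6,mid=7 → [7,9,9,7,8,6,10,6,10,8,8,10]
data[mid]=6<10: swap data[6],data[7]; lo=7,mid=8 → [7,9,9,7,8,6,6,10,10,8,8,10]
data[mid]=10=10: mid=9
data[mid]=8<10: swap data[7],data[9]; lo=8,mid=10 → [7,9,9,7,8,6,6,8,10,10,8,10]
data[mid]=8<10: swap data[8],data[10]; lo=9,mid=11 → [7,9,9,7,8,6,6,8,8,10,10,10]
data[mid]=10=10: mid=12
end: lo=9, hi=11; data = [7,9,9,7,8,6,6,8,8,10,10,10]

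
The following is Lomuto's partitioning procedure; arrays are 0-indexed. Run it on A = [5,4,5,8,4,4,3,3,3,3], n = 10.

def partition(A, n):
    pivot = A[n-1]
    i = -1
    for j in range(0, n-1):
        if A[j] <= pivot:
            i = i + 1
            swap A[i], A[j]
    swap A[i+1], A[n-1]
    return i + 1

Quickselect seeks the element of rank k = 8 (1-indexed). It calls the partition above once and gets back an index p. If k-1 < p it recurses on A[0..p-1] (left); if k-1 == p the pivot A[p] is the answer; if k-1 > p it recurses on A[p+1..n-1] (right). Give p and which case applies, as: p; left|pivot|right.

3; right

pivot=3, i=-1
j=0: 5>3, skip
j=1: 4>3, skip
j=2: 5>3, skip
j=3: 8>3, skip
j=4: 4>3, skip
j=5: 4>3, skip
j=6: 3≤3, i=0, swap(0,6) ⇒ [3,4,5,8,4,4,5,3,3,3]
j=7: 3≤3, i=1, swap(1,7) ⇒ [3,3,5,8,4,4,5,4,3,3]
j=8: 3≤3, i=2, swap(2,8) ⇒ [3,3,3,8,4,4,5,4,5,3]
swap(3,9) ⇒ [3,3,3,3,4,4,5,4,5,8]; return 3
p = 3; k-1 = 7 > 3 ⇒ right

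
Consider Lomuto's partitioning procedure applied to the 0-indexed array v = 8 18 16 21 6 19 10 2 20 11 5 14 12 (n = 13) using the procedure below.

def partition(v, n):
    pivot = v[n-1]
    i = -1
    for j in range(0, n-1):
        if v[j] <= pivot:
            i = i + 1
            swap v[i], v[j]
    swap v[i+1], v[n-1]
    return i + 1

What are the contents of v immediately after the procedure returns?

pivot=12, i=-1
j=0: 8≤12, i=0, swap(0,0) ⇒ 8 18 16 21 6 19 10 2 20 11 5 14 12
j=1: 18>12, skip
j=2: 16>12, skip
j=3: 21>12, skip
j=4: 6≤12, i=1, swap(1,4) ⇒ 8 6 16 21 18 19 10 2 20 11 5 14 12
j=5: 19>12, skip
j=6: 10≤12, i=2, swap(2,6) ⇒ 8 6 10 21 18 19 16 2 20 11 5 14 12
j=7: 2≤12, i=3, swap(3,7) ⇒ 8 6 10 2 18 19 16 21 20 11 5 14 12
j=8: 20>12, skip
j=9: 11≤12, i=4, swap(4,9) ⇒ 8 6 10 2 11 19 16 21 20 18 5 14 12
j=10: 5≤12, i=5, swap(5,10) ⇒ 8 6 10 2 11 5 16 21 20 18 19 14 12
j=11: 14>12, skip
swap(6,12) ⇒ 8 6 10 2 11 5 12 21 20 18 19 14 16; return 6

8 6 10 2 11 5 12 21 20 18 19 14 16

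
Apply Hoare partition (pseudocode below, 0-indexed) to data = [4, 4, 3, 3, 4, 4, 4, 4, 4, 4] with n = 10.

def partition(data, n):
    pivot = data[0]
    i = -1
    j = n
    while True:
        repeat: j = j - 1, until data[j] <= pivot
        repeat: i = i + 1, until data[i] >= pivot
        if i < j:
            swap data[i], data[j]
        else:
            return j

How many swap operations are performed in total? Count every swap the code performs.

4

pivot = data[0] = 4; i = -1, j = 10
j→9 (data[9]=4≤4), i→0 (data[0]=4≥4); i<j, swap → [4, 4, 3, 3, 4, 4, 4, 4, 4, 4]
j→8 (data[8]=4≤4), i→1 (data[1]=4≥4); i<j, swap → [4, 4, 3, 3, 4, 4, 4, 4, 4, 4]
j→7 (data[7]=4≤4), i→4 (data[4]=4≥4); i<j, swap → [4, 4, 3, 3, 4, 4, 4, 4, 4, 4]
j→6 (data[6]=4≤4), i→5 (data[5]=4≥4); i<j, swap → [4, 4, 3, 3, 4, 4, 4, 4, 4, 4]
j→5, i→6; i≥j, return j=5. data = [4, 4, 3, 3, 4, 4, 4, 4, 4, 4]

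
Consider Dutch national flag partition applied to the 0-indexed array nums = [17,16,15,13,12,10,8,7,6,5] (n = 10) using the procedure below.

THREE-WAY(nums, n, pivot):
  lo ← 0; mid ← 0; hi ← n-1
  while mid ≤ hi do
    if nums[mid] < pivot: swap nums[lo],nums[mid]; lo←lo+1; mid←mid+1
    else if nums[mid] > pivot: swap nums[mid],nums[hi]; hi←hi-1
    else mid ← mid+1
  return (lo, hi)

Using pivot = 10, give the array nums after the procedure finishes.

pivot = 10; lo=0, mid=0, hi=9
nums[mid]=17>10: swap nums[0],nums[9]; hi=8 → [5,16,15,13,12,10,8,7,6,17]
nums[mid]=5<10: swap nums[0],nums[0]; lo=1,mid=1 → [5,16,15,13,12,10,8,7,6,17]
nums[mid]=16>10: swap nums[1],nums[8]; hi=7 → [5,6,15,13,12,10,8,7,16,17]
nums[mid]=6<10: swap nums[1],nums[1]; lo=2,mid=2 → [5,6,15,13,12,10,8,7,16,17]
nums[mid]=15>10: swap nums[2],nums[7]; hi=6 → [5,6,7,13,12,10,8,15,16,17]
nums[mid]=7<10: swap nums[2],nums[2]; lo=3,mid=3 → [5,6,7,13,12,10,8,15,16,17]
nums[mid]=13>10: swap nums[3],nums[6]; hi=5 → [5,6,7,8,12,10,13,15,16,17]
nums[mid]=8<10: swap nums[3],nums[3]; lo=4,mid=4 → [5,6,7,8,12,10,13,15,16,17]
nums[mid]=12>10: swap nums[4],nums[5]; hi=4 → [5,6,7,8,10,12,13,15,16,17]
nums[mid]=10=10: mid=5
end: lo=4, hi=4; nums = [5,6,7,8,10,12,13,15,16,17]

[5,6,7,8,10,12,13,15,16,17]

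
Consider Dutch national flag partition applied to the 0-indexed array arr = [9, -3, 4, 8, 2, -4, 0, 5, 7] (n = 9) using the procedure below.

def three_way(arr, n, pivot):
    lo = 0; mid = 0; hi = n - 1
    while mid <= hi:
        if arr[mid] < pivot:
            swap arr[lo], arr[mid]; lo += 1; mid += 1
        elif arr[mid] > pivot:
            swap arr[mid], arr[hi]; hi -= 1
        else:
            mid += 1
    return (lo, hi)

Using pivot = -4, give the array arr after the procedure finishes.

[-4, 4, 8, 2, -3, 0, 5, 7, 9]

lo=0 mid=0 hi=8
9>-4: swap(0,8), hi=7 ⇒ [7, -3, 4, 8, 2, -4, 0, 5, 9]
7>-4: swap(0,7), hi=6 ⇒ [5, -3, 4, 8, 2, -4, 0, 7, 9]
5>-4: swap(0,6), hi=5 ⇒ [0, -3, 4, 8, 2, -4, 5, 7, 9]
0>-4: swap(0,5), hi=4 ⇒ [-4, -3, 4, 8, 2, 0, 5, 7, 9]
-4=-4: mid=1
-3>-4: swap(1,4), hi=3 ⇒ [-4, 2, 4, 8, -3, 0, 5, 7, 9]
2>-4: swap(1,3), hi=2 ⇒ [-4, 8, 4, 2, -3, 0, 5, 7, 9]
8>-4: swap(1,2), hi=1 ⇒ [-4, 4, 8, 2, -3, 0, 5, 7, 9]
4>-4: swap(1,1), hi=0 ⇒ [-4, 4, 8, 2, -3, 0, 5, 7, 9]
done. lo=0 hi=0; arr=[-4, 4, 8, 2, -3, 0, 5, 7, 9]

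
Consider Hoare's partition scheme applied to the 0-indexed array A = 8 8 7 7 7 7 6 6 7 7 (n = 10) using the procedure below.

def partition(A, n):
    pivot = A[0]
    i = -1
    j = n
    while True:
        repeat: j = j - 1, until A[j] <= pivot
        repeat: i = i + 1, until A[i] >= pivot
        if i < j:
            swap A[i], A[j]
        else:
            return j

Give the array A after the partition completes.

pivot = A[0] = 8; i = -1, j = 10
j→9 (A[9]=7≤8), i→0 (A[0]=8≥8); i<j, swap → 7 8 7 7 7 7 6 6 7 8
j→8 (A[8]=7≤8), i→1 (A[1]=8≥8); i<j, swap → 7 7 7 7 7 7 6 6 8 8
j→7, i→8; i≥j, return j=7. A = 7 7 7 7 7 7 6 6 8 8

7 7 7 7 7 7 6 6 8 8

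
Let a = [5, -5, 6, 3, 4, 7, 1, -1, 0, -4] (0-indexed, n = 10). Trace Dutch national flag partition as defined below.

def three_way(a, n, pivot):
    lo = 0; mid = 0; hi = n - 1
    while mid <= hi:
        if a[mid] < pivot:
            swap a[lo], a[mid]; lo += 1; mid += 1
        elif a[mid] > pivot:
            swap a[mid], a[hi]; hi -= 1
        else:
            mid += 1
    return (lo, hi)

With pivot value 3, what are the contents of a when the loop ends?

[-4, -5, 0, -1, 1, 3, 7, 4, 6, 5]

lo=0 mid=0 hi=9
5>3: swap(0,9), hi=8 ⇒ [-4, -5, 6, 3, 4, 7, 1, -1, 0, 5]
-4<3: swap(0,0), lo=1 mid=1 ⇒ [-4, -5, 6, 3, 4, 7, 1, -1, 0, 5]
-5<3: swap(1,1), lo=2 mid=2 ⇒ [-4, -5, 6, 3, 4, 7, 1, -1, 0, 5]
6>3: swap(2,8), hi=7 ⇒ [-4, -5, 0, 3, 4, 7, 1, -1, 6, 5]
0<3: swap(2,2), lo=3 mid=3 ⇒ [-4, -5, 0, 3, 4, 7, 1, -1, 6, 5]
3=3: mid=4
4>3: swap(4,7), hi=6 ⇒ [-4, -5, 0, 3, -1, 7, 1, 4, 6, 5]
-1<3: swap(3,4), lo=4 mid=5 ⇒ [-4, -5, 0, -1, 3, 7, 1, 4, 6, 5]
7>3: swap(5,6), hi=5 ⇒ [-4, -5, 0, -1, 3, 1, 7, 4, 6, 5]
1<3: swap(4,5), lo=5 mid=6 ⇒ [-4, -5, 0, -1, 1, 3, 7, 4, 6, 5]
done. lo=5 hi=5; a=[-4, -5, 0, -1, 1, 3, 7, 4, 6, 5]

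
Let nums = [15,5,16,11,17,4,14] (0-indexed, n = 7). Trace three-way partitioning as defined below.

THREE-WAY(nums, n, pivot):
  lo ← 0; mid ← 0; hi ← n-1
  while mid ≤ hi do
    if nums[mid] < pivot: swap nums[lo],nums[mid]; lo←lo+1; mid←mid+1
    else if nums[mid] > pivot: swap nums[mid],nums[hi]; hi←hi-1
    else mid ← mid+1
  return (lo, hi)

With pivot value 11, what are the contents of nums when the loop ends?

lo=0 mid=0 hi=6
15>11: swap(0,6), hi=5 ⇒ [14,5,16,11,17,4,15]
14>11: swap(0,5), hi=4 ⇒ [4,5,16,11,17,14,15]
4<11: swap(0,0), lo=1 mid=1 ⇒ [4,5,16,11,17,14,15]
5<11: swap(1,1), lo=2 mid=2 ⇒ [4,5,16,11,17,14,15]
16>11: swap(2,4), hi=3 ⇒ [4,5,17,11,16,14,15]
17>11: swap(2,3), hi=2 ⇒ [4,5,11,17,16,14,15]
11=11: mid=3
done. lo=2 hi=2; nums=[4,5,11,17,16,14,15]

[4,5,11,17,16,14,15]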